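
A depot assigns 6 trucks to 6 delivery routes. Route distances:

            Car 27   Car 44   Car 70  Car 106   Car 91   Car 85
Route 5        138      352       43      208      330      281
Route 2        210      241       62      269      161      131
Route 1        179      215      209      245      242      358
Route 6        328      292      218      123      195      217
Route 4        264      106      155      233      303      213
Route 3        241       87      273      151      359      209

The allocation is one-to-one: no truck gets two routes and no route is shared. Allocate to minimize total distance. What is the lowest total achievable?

Min total: 805 km

Treat this as an assignment problem: match each truck to one route.
Optimal: Car 27→Route 1 (179 km), Car 44→Route 4 (106 km), Car 70→Route 5 (43 km), Car 106→Route 3 (151 km), Car 91→Route 6 (195 km), Car 85→Route 2 (131 km) — total 179+106+43+151+195+131 = 805 km.
Column-greedy (each route in turn goes to its cheapest remaining truck) gives 941 km, worse by 136.
Next-best assignment: Car 27→Route 1, Car 44→Route 3, Car 70→Route 5, Car 106→Route 6, Car 91→Route 2, Car 85→Route 4 = 806 km.
Swapping Car 70↔Car 44 (Car 70→Route 4 155 km, Car 44→Route 5 352 km) adds 358.
No other one-to-one assignment undercuts 805 km.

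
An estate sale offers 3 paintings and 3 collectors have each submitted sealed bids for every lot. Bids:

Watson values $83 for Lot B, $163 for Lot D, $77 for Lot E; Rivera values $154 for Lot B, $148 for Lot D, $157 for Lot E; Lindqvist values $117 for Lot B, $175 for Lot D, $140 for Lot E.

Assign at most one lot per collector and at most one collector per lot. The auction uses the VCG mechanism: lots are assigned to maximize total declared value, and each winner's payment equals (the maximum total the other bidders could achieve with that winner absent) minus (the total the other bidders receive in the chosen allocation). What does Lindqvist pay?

Lindqvist pays $3.

Efficient allocation: Watson→Lot D ($163), Rivera→Lot B ($154), Lindqvist→Lot E ($140); total welfare W = $457.
Lindqvist receives Lot E at value $140, so the others get W − 140 = $317.
Without Lindqvist: best allocation of the remaining 2 bidders over all 3 lots is Watson→Lot D ($163), Rivera→Lot E ($157), total $320.
VCG payment = (others' best without Lindqvist) − (others' welfare with Lindqvist) = 320 − 317 = $3.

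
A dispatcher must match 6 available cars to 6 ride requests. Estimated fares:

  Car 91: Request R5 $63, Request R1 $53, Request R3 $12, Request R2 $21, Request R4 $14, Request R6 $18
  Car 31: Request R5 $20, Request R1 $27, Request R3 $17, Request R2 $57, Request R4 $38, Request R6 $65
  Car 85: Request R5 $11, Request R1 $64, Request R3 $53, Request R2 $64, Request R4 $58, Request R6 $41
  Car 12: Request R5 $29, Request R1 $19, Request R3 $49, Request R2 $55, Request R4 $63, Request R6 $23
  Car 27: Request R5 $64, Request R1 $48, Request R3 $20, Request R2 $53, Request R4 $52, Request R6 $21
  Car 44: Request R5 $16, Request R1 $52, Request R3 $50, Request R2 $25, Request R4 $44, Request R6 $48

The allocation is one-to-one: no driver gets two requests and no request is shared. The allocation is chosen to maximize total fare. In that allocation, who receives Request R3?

This is the linear assignment problem.
Optimal: Car 91→Request R1 ($53), Car 31→Request R6 ($65), Car 85→Request R2 ($64), Car 12→Request R4 ($63), Car 27→Request R5 ($64), Car 44→Request R3 ($50) — total 53+65+64+63+64+50 = $359.
Max-entry greedy (repeatedly take the single best remaining cell) gives $327, worse by 32.
Next-best assignment: Car 91→Request R5, Car 31→Request R6, Car 85→Request R1, Car 12→Request R4, Car 27→Request R2, Car 44→Request R3 = $358.
Car 44's own top request is Request R1 ($52), but forcing Car 44→Request R1 and reassigning the rest optimally gives only $349 — worse by 10.

Car 44 receives Request R3.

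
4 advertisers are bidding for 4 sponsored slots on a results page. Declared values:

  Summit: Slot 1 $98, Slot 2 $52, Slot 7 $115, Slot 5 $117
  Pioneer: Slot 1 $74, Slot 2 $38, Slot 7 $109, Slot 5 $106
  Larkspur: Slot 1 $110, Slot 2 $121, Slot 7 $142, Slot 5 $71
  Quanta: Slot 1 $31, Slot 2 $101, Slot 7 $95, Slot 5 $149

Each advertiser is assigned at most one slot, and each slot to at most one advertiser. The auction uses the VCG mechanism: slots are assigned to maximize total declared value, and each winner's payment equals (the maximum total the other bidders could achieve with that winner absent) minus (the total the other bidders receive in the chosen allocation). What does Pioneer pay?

Efficient allocation: Summit→Slot 1 ($98), Pioneer→Slot 7 ($109), Larkspur→Slot 2 ($121), Quanta→Slot 5 ($149); total welfare W = $477.
Pioneer receives Slot 7 at value $109, so the others get W − 109 = $368.
Without Pioneer: best allocation of the remaining 3 bidders over all 4 slots is Summit→Slot 1 ($98), Larkspur→Slot 7 ($142), Quanta→Slot 5 ($149), total $389.
VCG payment = (others' best without Pioneer) − (others' welfare with Pioneer) = 389 − 368 = $21.

Pioneer pays $21.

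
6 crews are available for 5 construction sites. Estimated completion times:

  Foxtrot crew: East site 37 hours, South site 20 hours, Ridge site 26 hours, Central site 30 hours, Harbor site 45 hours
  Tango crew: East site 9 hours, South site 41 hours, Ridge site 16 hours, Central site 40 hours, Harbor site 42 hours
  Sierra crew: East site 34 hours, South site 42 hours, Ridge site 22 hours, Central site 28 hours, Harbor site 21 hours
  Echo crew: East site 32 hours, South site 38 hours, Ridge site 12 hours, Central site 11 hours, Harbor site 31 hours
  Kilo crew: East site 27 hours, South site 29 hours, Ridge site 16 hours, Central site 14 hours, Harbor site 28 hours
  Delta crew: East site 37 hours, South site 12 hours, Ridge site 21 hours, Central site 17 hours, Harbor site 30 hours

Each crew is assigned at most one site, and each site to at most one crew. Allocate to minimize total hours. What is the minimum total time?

Optimal: Tango crew→East site (9 hours), Delta crew→South site (12 hours), Echo crew→Ridge site (12 hours), Kilo crew→Central site (14 hours), Sierra crew→Harbor site (21 hours) — total 9+12+12+14+21 = 68 hours.
Row-greedy (each crew in turn takes its cheapest remaining site) gives 77 hours, worse by 9.
Next-best assignment: Tango crew→East site, Delta crew→South site, Kilo crew→Ridge site, Echo crew→Central site, Sierra crew→Harbor site = 69 hours.
Checked against all permutations: 68 hours is optimal.

Min total: 68 hours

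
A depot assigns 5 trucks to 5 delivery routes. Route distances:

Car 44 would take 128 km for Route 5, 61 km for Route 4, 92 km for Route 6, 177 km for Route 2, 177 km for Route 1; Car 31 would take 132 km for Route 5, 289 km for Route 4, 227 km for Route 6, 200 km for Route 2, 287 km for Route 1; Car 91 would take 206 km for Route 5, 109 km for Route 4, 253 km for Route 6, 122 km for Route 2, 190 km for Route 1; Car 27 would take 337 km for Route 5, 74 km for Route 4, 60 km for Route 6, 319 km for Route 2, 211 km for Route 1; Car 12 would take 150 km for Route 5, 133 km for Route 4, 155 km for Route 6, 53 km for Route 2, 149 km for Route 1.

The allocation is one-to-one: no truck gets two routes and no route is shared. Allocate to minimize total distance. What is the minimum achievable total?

This is the linear assignment problem.
Optimal: Car 44→Route 4 (61 km), Car 31→Route 5 (132 km), Car 91→Route 1 (190 km), Car 27→Route 6 (60 km), Car 12→Route 2 (53 km) — total 61+132+190+60+53 = 496 km.
Column-greedy (each route in turn goes to its cheapest remaining truck) gives 766 km, worse by 270.
Every other assignment is strictly worse.

Min total: 496 km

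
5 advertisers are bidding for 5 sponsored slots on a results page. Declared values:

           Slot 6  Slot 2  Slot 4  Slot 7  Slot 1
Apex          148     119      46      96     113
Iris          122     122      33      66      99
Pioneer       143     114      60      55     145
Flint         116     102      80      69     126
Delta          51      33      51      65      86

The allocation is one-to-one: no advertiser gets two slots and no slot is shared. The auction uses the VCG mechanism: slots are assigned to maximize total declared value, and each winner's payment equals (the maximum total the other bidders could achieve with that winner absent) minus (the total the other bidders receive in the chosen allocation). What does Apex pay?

Efficient allocation: Apex→Slot 6 ($148), Iris→Slot 2 ($122), Pioneer→Slot 1 ($145), Flint→Slot 4 ($80), Delta→Slot 7 ($65); total welfare W = $560.
Apex receives Slot 6 at value $148, so the others get W − 148 = $412.
Without Apex: best allocation of the remaining 4 bidders over all 5 slots is Iris→Slot 2 ($122), Pioneer→Slot 6 ($143), Flint→Slot 1 ($126), Delta→Slot 7 ($65), total $456.
VCG payment = (others' best without Apex) − (others' welfare with Apex) = 456 − 412 = $44.

Apex pays $44.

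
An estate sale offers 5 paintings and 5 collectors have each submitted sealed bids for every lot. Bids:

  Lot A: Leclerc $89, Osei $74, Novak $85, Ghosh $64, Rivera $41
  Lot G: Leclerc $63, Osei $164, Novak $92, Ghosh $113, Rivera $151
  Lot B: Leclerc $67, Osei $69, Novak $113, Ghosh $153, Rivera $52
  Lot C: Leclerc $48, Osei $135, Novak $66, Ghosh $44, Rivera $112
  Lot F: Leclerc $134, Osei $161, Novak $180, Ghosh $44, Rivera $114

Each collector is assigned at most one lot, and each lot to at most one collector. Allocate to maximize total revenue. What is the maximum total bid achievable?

Max total: $708

This is a one-to-one assignment (maximum-weight bipartite matching).
Optimal: Leclerc→Lot A ($89), Osei→Lot C ($135), Novak→Lot F ($180), Ghosh→Lot B ($153), Rivera→Lot G ($151) — total 89+135+180+153+151 = $708.
Row-greedy (each collector in turn takes its best remaining lot) gives $587, worse by 121.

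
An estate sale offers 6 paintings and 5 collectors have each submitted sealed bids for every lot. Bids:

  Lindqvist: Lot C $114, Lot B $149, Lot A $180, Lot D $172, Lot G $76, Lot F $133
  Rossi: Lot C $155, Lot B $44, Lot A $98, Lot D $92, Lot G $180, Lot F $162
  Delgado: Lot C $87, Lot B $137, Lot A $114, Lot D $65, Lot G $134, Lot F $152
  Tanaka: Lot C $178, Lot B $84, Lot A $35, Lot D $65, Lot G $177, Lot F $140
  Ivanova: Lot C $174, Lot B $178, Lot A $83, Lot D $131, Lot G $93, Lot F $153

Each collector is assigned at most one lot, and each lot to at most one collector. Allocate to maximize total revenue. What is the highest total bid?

Maximum total: $868

Optimal: Lindqvist→Lot A ($180), Rossi→Lot G ($180), Delgado→Lot F ($152), Tanaka→Lot C ($178), Ivanova→Lot B ($178) — total 180+180+152+178+178 = $868.
Swapping Rossi↔Ivanova (Rossi→Lot B $44, Ivanova→Lot G $93) loses 221.
No other one-to-one assignment exceeds $868.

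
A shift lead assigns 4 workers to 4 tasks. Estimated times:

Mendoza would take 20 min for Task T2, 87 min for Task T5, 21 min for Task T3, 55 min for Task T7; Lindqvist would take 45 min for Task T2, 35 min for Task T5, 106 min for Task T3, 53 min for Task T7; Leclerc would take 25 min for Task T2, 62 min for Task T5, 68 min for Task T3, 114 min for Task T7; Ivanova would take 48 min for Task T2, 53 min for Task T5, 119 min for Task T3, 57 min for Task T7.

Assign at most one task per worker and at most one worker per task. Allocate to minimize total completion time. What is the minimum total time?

Min total: 138 min

Optimal: Mendoza→Task T3 (21 min), Lindqvist→Task T5 (35 min), Leclerc→Task T2 (25 min), Ivanova→Task T7 (57 min) — total 21+35+25+57 = 138 min.
Row-greedy (each worker in turn takes its cheapest remaining task) gives 180 min, worse by 42.
Next-best assignment: Mendoza→Task T3, Lindqvist→Task T7, Leclerc→Task T2, Ivanova→Task T5 = 152 min.
No other one-to-one assignment undercuts 138 min.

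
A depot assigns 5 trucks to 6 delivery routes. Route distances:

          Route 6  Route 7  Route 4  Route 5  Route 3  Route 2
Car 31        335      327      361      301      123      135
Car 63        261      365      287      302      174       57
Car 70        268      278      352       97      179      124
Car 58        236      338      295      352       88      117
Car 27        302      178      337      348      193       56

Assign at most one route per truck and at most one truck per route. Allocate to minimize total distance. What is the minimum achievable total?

Minimum total: 691 km

This is the linear assignment problem.
Optimal: Car 31→Route 3 (123 km), Car 63→Route 2 (57 km), Car 70→Route 5 (97 km), Car 58→Route 6 (236 km), Car 27→Route 7 (178 km) — total 123+57+97+236+178 = 691 km.
Column-greedy (each route in turn goes to its cheapest remaining truck) gives 921 km, worse by 230.
Next-best assignment: Car 31→Route 3, Car 63→Route 2, Car 70→Route 5, Car 58→Route 4, Car 27→Route 7 = 750 km.
Swapping Car 27↔Car 31 (Car 27→Route 3 193 km, Car 31→Route 7 327 km) adds 219.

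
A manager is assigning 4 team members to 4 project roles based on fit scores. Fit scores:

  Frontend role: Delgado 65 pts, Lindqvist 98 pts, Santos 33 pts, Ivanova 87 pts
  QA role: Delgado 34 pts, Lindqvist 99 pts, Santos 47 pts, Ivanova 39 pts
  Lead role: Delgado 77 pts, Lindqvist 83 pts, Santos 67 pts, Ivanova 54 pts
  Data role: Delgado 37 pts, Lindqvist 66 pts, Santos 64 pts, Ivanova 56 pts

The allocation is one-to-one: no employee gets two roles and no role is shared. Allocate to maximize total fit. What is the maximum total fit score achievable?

This is a one-to-one assignment (maximum-weight bipartite matching).
Optimal: Delgado→Lead role (77 pts), Lindqvist→QA role (99 pts), Santos→Data role (64 pts), Ivanova→Frontend role (87 pts) — total 77+99+64+87 = 327 pts.
Column-greedy (each role in turn goes to its best remaining employee) gives 278 pts, worse by 49.
Next-best assignment: Delgado→Data role, Lindqvist→QA role, Santos→Lead role, Ivanova→Frontend role = 290 pts.
Swapping Lindqvist↔Delgado (Lindqvist→Lead role 83 pts, Delgado→QA role 34 pts) loses 59.
Every other assignment is strictly worse.

Maximum total: 327 pts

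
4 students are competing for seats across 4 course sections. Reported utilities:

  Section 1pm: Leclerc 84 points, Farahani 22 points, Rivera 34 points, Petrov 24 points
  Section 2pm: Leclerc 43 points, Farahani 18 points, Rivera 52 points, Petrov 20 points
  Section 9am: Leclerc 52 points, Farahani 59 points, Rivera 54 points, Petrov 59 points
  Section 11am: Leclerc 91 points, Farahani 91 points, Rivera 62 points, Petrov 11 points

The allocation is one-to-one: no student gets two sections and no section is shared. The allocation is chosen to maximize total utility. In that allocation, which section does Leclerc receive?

This is the linear assignment problem.
Optimal: Leclerc→Section 1pm (84 points), Farahani→Section 11am (91 points), Rivera→Section 2pm (52 points), Petrov→Section 9am (59 points) — total 84+91+52+59 = 286 points.
Swapping Rivera↔Farahani (Rivera→Section 11am 62 points, Farahani→Section 2pm 18 points) loses 63.
Every other assignment is strictly worse.
Leclerc's own top section is Section 11am (91 points), but forcing Leclerc→Section 11am and reassigning the rest optimally gives only 226 points — worse by 60.

Leclerc receives Section 1pm.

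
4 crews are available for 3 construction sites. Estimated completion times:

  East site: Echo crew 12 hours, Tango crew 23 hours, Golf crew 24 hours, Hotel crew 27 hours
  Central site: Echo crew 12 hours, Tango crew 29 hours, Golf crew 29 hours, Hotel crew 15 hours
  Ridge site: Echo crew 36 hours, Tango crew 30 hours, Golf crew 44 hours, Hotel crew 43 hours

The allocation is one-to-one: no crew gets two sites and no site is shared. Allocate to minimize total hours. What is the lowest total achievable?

Min total: 57 hours

This is the linear assignment problem.
Optimal: Echo crew→East site (12 hours), Hotel crew→Central site (15 hours), Tango crew→Ridge site (30 hours) — total 12+15+30 = 57 hours.
Row-greedy (each crew in turn takes its cheapest remaining site) gives 85 hours, worse by 28.
Swapping Tango crew↔Hotel crew (Tango crew→Central site 29 hours, Hotel crew→Ridge site 43 hours) adds 27.
Every other assignment is strictly worse.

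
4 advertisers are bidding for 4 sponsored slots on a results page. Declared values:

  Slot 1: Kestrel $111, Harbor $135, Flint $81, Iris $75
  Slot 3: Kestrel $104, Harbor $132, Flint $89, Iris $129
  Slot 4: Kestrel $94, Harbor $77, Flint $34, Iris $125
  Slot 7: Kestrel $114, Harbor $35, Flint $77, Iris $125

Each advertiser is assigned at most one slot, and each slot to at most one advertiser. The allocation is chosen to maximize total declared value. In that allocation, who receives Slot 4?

Iris receives Slot 4.

Optimal: Kestrel→Slot 7 ($114), Harbor→Slot 1 ($135), Flint→Slot 3 ($89), Iris→Slot 4 ($125) — total 114+135+89+125 = $463.
Max-entry greedy (repeatedly take the single best remaining cell) gives $412, worse by 51.
Next-best assignment: Kestrel→Slot 7, Harbor→Slot 3, Flint→Slot 1, Iris→Slot 4 = $452.
Iris's own top slot is Slot 3 ($129), but forcing Iris→Slot 3 and reassigning the rest optimally gives only $435 — worse by 28.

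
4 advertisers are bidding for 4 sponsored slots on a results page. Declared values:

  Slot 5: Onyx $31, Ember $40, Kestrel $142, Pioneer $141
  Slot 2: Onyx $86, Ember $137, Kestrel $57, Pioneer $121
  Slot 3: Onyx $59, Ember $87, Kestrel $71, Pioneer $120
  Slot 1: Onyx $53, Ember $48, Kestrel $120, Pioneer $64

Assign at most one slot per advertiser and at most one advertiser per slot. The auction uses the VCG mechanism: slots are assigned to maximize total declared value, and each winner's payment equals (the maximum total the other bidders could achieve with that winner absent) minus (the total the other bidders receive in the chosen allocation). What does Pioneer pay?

Pioneer pays $22.

Efficient allocation: Onyx→Slot 3 ($59), Ember→Slot 2 ($137), Kestrel→Slot 1 ($120), Pioneer→Slot 5 ($141); total welfare W = $457.
Pioneer receives Slot 5 at value $141, so the others get W − 141 = $316.
Without Pioneer: best allocation of the remaining 3 bidders over all 4 slots is Onyx→Slot 3 ($59), Ember→Slot 2 ($137), Kestrel→Slot 5 ($142), total $338.
VCG payment = (others' best without Pioneer) − (others' welfare with Pioneer) = 338 − 316 = $22.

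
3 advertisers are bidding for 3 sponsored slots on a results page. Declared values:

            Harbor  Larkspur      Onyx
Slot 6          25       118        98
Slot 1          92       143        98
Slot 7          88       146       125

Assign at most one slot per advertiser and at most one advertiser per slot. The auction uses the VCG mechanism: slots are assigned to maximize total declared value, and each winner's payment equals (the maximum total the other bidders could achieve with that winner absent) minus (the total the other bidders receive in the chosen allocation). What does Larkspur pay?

Efficient allocation: Harbor→Slot 1 ($92), Larkspur→Slot 7 ($146), Onyx→Slot 6 ($98); total welfare W = $336.
Larkspur receives Slot 7 at value $146, so the others get W − 146 = $190.
Without Larkspur: best allocation of the remaining 2 bidders over all 3 slots is Harbor→Slot 1 ($92), Onyx→Slot 7 ($125), total $217.
VCG payment = (others' best without Larkspur) − (others' welfare with Larkspur) = 217 − 190 = $27.

Larkspur pays $27.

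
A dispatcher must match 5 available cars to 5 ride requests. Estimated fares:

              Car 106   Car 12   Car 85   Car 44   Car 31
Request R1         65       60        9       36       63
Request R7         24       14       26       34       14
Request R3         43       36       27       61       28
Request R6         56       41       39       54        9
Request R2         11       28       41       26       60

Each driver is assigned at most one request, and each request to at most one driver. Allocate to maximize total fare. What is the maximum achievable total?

Optimal: Car 106→Request R6 ($56), Car 12→Request R1 ($60), Car 85→Request R7 ($26), Car 44→Request R3 ($61), Car 31→Request R2 ($60) — total 56+60+26+61+60 = $263.
Row-greedy (each driver in turn takes its best remaining request) gives $222, worse by 41.
Next-best assignment: Car 106→Request R1, Car 12→Request R6, Car 85→Request R7, Car 44→Request R3, Car 31→Request R2 = $253.
Swapping Car 31↔Car 44 (Car 31→Request R3 $28, Car 44→Request R2 $26) loses 67.
No other one-to-one assignment exceeds $263.

Max total: $263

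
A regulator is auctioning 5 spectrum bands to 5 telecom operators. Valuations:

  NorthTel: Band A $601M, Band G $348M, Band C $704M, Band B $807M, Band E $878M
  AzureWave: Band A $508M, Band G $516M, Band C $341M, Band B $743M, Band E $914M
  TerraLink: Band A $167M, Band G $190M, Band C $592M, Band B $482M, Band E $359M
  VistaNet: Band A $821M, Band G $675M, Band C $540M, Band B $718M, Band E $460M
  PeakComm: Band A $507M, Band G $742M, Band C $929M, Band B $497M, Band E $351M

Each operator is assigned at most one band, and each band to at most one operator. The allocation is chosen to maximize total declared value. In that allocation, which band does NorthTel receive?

This is a one-to-one assignment (maximum-weight bipartite matching).
Optimal: NorthTel→Band B ($807M), AzureWave→Band E ($914M), TerraLink→Band C ($592M), VistaNet→Band A ($821M), PeakComm→Band G ($742M) — total 807+914+592+821+742 = $3876M.
Max-entry greedy (repeatedly take the single best remaining cell) gives $3661M, worse by 215.
Next-best assignment: NorthTel→Band E, AzureWave→Band B, TerraLink→Band C, VistaNet→Band A, PeakComm→Band G = $3776M.
NorthTel's own top band is Band E ($878M), but forcing NorthTel→Band E and reassigning the rest optimally gives only $3776M — worse by 100.

NorthTel receives Band B.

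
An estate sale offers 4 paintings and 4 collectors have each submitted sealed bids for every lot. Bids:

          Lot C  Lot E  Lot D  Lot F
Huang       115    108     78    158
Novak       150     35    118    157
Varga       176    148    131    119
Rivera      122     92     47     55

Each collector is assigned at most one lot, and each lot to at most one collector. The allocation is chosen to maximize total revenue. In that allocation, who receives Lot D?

Optimal: Huang→Lot F ($158), Novak→Lot D ($118), Varga→Lot E ($148), Rivera→Lot C ($122) — total 158+118+148+122 = $546.
Column-greedy (each lot in turn goes to its best remaining collector) gives $457, worse by 89.
Novak's own top lot is Lot F ($157), but forcing Novak→Lot F and reassigning the rest optimally gives only $518 — worse by 28.

Novak receives Lot D.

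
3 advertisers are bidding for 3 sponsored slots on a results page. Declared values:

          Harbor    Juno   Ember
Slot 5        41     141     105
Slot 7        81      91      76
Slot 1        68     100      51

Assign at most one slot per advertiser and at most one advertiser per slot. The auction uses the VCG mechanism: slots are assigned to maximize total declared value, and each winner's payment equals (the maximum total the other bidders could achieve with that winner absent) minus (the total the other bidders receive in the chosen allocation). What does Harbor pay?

Harbor pays $12.

Efficient allocation: Harbor→Slot 7 ($81), Juno→Slot 1 ($100), Ember→Slot 5 ($105); total welfare W = $286.
Harbor receives Slot 7 at value $81, so the others get W − 81 = $205.
Without Harbor: best allocation of the remaining 2 bidders over all 3 slots is Juno→Slot 5 ($141), Ember→Slot 7 ($76), total $217.
VCG payment = (others' best without Harbor) − (others' welfare with Harbor) = 217 − 205 = $12.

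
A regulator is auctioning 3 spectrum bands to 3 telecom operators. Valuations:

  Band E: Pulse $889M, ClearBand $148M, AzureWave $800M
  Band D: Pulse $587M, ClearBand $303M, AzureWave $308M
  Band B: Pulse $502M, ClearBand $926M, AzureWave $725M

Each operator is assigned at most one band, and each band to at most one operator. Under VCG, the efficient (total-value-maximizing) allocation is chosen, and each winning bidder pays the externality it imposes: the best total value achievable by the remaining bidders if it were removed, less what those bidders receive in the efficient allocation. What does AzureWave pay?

AzureWave pays $302M.

Efficient allocation: Pulse→Band D ($587M), ClearBand→Band B ($926M), AzureWave→Band E ($800M); total welfare W = $2313M.
AzureWave receives Band E at value $800M, so the others get W − 800 = $1513M.
Without AzureWave: best allocation of the remaining 2 bidders over all 3 bands is Pulse→Band E ($889M), ClearBand→Band B ($926M), total $1815M.
VCG payment = (others' best without AzureWave) − (others' welfare with AzureWave) = 1815 − 1513 = $302M.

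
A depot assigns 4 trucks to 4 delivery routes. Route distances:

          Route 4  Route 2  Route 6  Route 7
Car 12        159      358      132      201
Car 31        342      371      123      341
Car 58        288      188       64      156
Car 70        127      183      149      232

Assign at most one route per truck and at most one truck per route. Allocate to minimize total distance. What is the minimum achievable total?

Optimal: Car 12→Route 4 (159 km), Car 31→Route 6 (123 km), Car 58→Route 7 (156 km), Car 70→Route 2 (183 km) — total 159+123+156+183 = 621 km.
Every other assignment is strictly worse.

Minimum total: 621 km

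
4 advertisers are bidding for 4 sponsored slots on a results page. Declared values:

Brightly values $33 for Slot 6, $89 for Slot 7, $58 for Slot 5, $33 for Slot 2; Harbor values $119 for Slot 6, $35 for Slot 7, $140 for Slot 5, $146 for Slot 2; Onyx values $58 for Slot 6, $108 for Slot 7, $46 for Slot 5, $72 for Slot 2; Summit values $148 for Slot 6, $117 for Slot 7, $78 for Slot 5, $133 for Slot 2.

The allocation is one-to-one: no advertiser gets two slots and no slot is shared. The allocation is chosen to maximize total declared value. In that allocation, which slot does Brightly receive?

Brightly receives Slot 5.

Optimal: Brightly→Slot 5 ($58), Harbor→Slot 2 ($146), Onyx→Slot 7 ($108), Summit→Slot 6 ($148) — total 58+146+108+148 = $460.
Row-greedy (each advertiser in turn takes its best remaining slot) gives $371, worse by 89.
No other one-to-one assignment exceeds $460.
Brightly's own top slot is Slot 7 ($89), but forcing Brightly→Slot 7 and reassigning the rest optimally gives only $449 — worse by 11.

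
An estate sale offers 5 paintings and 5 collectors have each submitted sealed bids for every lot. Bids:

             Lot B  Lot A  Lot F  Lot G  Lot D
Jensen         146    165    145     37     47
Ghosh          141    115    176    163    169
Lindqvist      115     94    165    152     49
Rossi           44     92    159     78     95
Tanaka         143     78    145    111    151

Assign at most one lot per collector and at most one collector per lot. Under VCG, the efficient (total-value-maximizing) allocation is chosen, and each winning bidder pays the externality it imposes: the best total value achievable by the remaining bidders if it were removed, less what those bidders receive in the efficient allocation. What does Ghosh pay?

Efficient allocation: Jensen→Lot A ($165), Ghosh→Lot D ($169), Lindqvist→Lot G ($152), Rossi→Lot F ($159), Tanaka→Lot B ($143); total welfare W = $788.
Ghosh receives Lot D at value $169, so the others get W − 169 = $619.
Without Ghosh: best allocation of the remaining 4 bidders over all 5 lots is Jensen→Lot A ($165), Lindqvist→Lot G ($152), Rossi→Lot F ($159), Tanaka→Lot D ($151), total $627.
VCG payment = (others' best without Ghosh) − (others' welfare with Ghosh) = 627 − 619 = $8.

Ghosh pays $8.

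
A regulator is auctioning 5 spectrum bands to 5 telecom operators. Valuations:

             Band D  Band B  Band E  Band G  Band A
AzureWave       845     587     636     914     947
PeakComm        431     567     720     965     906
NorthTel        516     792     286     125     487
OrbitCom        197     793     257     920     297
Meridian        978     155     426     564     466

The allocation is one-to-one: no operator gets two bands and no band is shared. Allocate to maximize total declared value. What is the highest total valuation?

Maximum total: $4357M

Optimal: AzureWave→Band A ($947M), PeakComm→Band E ($720M), NorthTel→Band B ($792M), OrbitCom→Band G ($920M), Meridian→Band D ($978M) — total 947+720+792+920+978 = $4357M.
Column-greedy (each band in turn goes to its best remaining operator) gives $3892M, worse by 465.
No other one-to-one assignment exceeds $4357M.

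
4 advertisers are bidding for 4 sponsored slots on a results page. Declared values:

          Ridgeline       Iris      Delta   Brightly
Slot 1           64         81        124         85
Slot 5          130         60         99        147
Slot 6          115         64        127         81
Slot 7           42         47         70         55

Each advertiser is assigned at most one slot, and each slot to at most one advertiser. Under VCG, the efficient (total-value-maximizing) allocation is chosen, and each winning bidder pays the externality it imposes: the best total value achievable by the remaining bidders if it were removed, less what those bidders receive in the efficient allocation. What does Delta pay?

Delta pays $34.

Efficient allocation: Ridgeline→Slot 6 ($115), Iris→Slot 7 ($47), Delta→Slot 1 ($124), Brightly→Slot 5 ($147); total welfare W = $433.
Delta receives Slot 1 at value $124, so the others get W − 124 = $309.
Without Delta: best allocation of the remaining 3 bidders over all 4 slots is Ridgeline→Slot 6 ($115), Iris→Slot 1 ($81), Brightly→Slot 5 ($147), total $343.
VCG payment = (others' best without Delta) − (others' welfare with Delta) = 343 − 309 = $34.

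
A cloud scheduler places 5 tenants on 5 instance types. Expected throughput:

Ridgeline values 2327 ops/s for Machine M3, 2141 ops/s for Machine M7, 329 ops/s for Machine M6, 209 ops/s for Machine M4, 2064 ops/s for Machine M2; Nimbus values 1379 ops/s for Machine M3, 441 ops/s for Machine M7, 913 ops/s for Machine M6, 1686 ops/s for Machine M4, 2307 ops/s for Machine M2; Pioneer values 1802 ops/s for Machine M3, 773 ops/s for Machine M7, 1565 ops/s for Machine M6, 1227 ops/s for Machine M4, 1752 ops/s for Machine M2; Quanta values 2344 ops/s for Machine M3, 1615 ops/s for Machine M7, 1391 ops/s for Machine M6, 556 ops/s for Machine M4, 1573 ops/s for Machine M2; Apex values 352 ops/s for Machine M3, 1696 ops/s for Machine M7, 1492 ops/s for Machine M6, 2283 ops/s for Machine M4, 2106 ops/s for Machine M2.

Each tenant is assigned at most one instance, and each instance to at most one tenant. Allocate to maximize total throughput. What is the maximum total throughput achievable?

Max total: 10640 ops/s

Optimal: Ridgeline→Machine M7 (2141 ops/s), Nimbus→Machine M2 (2307 ops/s), Pioneer→Machine M6 (1565 ops/s), Quanta→Machine M3 (2344 ops/s), Apex→Machine M4 (2283 ops/s) — total 2141+2307+1565+2344+2283 = 10640 ops/s.
No other one-to-one assignment exceeds 10640 ops/s.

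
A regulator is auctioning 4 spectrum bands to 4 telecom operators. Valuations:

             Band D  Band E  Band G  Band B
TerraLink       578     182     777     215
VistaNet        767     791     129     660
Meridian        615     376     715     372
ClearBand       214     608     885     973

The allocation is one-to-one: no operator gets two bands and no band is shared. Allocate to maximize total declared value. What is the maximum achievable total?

This is the linear assignment problem.
Optimal: TerraLink→Band G ($777M), VistaNet→Band E ($791M), Meridian→Band D ($615M), ClearBand→Band B ($973M) — total 777+791+615+973 = $3156M.
Column-greedy (each band in turn goes to its best remaining operator) gives $2524M, worse by 632.

Max total: $3156M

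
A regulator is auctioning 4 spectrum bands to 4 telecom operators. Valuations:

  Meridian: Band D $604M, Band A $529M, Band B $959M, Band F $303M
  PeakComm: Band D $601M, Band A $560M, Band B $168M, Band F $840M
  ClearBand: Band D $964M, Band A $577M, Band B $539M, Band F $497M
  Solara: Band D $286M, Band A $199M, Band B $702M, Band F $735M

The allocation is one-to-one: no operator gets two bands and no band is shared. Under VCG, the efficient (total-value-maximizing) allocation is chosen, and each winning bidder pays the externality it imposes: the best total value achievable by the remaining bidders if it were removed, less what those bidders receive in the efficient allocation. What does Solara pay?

Solara pays $280M.

Efficient allocation: Meridian→Band B ($959M), PeakComm→Band A ($560M), ClearBand→Band D ($964M), Solara→Band F ($735M); total welfare W = $3218M.
Solara receives Band F at value $735M, so the others get W − 735 = $2483M.
Without Solara: best allocation of the remaining 3 bidders over all 4 bands is Meridian→Band B ($959M), PeakComm→Band F ($840M), ClearBand→Band D ($964M), total $2763M.
VCG payment = (others' best without Solara) − (others' welfare with Solara) = 2763 − 2483 = $280M.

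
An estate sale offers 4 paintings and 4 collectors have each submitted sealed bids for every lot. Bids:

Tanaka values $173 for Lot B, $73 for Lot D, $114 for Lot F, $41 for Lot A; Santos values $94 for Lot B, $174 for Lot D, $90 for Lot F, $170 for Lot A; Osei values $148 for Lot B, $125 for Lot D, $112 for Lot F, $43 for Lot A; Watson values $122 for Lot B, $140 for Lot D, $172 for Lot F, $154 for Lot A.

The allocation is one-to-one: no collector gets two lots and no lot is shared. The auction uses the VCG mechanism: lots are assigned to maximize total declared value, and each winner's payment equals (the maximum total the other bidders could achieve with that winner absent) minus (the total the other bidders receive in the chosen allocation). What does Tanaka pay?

Efficient allocation: Tanaka→Lot B ($173), Santos→Lot A ($170), Osei→Lot D ($125), Watson→Lot F ($172); total welfare W = $640.
Tanaka receives Lot B at value $173, so the others get W − 173 = $467.
Without Tanaka: best allocation of the remaining 3 bidders over all 4 lots is Santos→Lot D ($174), Osei→Lot B ($148), Watson→Lot F ($172), total $494.
VCG payment = (others' best without Tanaka) − (others' welfare with Tanaka) = 494 − 467 = $27.

Tanaka pays $27.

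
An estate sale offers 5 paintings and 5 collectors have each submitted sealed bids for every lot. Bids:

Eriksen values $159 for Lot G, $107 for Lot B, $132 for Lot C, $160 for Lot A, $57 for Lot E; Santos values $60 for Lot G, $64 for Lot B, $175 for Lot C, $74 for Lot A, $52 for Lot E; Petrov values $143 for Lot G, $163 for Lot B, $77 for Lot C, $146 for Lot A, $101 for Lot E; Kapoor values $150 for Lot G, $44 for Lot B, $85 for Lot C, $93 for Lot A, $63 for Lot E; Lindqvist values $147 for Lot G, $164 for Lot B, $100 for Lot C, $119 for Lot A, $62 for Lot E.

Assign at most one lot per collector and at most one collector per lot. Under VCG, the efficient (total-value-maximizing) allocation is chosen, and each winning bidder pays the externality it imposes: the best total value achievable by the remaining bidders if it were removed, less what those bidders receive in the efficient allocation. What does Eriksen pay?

Efficient allocation: Eriksen→Lot A ($160), Santos→Lot C ($175), Petrov→Lot E ($101), Kapoor→Lot G ($150), Lindqvist→Lot B ($164); total welfare W = $750.
Eriksen receives Lot A at value $160, so the others get W − 160 = $590.
Without Eriksen: best allocation of the remaining 4 bidders over all 5 lots is Santos→Lot C ($175), Petrov→Lot A ($146), Kapoor→Lot G ($150), Lindqvist→Lot B ($164), total $635.
VCG payment = (others' best without Eriksen) − (others' welfare with Eriksen) = 635 − 590 = $45.

Eriksen pays $45.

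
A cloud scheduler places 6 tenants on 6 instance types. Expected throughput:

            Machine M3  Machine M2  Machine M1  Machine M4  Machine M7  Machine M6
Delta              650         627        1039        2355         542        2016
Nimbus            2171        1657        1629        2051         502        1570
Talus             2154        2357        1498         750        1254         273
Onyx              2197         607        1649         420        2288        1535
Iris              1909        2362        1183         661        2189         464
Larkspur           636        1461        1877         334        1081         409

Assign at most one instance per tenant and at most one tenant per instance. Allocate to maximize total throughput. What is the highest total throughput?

Maximum total: 12748 ops/s

Optimal: Delta→Machine M6 (2016 ops/s), Nimbus→Machine M4 (2051 ops/s), Talus→Machine M3 (2154 ops/s), Onyx→Machine M7 (2288 ops/s), Iris→Machine M2 (2362 ops/s), Larkspur→Machine M1 (1877 ops/s) — total 2016+2051+2154+2288+2362+1877 = 12748 ops/s.
Max-entry greedy (repeatedly take the single best remaining cell) gives 11326 ops/s, worse by 1422.
Next-best assignment: Delta→Machine M6, Nimbus→Machine M4, Talus→Machine M2, Onyx→Machine M3, Iris→Machine M7, Larkspur→Machine M1 = 12687 ops/s.
Checked against all permutations: 12748 ops/s is optimal.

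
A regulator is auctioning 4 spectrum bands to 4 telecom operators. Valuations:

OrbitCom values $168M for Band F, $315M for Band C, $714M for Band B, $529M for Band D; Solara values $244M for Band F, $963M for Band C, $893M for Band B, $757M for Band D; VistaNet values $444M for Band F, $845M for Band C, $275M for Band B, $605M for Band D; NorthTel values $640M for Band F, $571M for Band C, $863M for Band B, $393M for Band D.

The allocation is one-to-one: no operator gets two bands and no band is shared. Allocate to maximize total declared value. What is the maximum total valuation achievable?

Maximum total: $2956M

Optimal: OrbitCom→Band B ($714M), Solara→Band D ($757M), VistaNet→Band C ($845M), NorthTel→Band F ($640M) — total 714+757+845+640 = $2956M.
Max-entry greedy (repeatedly take the single best remaining cell) gives $2599M, worse by 357.
Next-best assignment: OrbitCom→Band B, Solara→Band C, VistaNet→Band D, NorthTel→Band F = $2922M.
Swapping NorthTel↔OrbitCom (NorthTel→Band B $863M, OrbitCom→Band F $168M) loses 323.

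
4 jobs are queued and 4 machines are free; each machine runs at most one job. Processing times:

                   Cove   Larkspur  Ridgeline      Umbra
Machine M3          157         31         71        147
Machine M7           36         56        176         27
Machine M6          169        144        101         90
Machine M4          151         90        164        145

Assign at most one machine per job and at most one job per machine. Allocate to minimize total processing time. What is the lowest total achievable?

Minimum total: 287 min

Optimal: Cove→Machine M7 (36 min), Larkspur→Machine M4 (90 min), Ridgeline→Machine M3 (71 min), Umbra→Machine M6 (90 min) — total 36+90+71+90 = 287 min.
Row-greedy (each job in turn takes its cheapest remaining machine) gives 313 min, worse by 26.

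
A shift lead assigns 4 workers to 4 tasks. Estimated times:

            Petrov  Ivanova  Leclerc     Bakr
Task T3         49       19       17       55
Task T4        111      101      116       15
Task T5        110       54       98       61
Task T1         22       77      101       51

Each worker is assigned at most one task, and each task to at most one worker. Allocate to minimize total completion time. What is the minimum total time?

Treat this as an assignment problem: match each worker to one task.
Optimal: Petrov→Task T1 (22 min), Ivanova→Task T5 (54 min), Leclerc→Task T3 (17 min), Bakr→Task T4 (15 min) — total 22+54+17+15 = 108 min.
Row-greedy (each worker in turn takes its cheapest remaining task) gives 154 min, worse by 46.

Minimum total: 108 min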